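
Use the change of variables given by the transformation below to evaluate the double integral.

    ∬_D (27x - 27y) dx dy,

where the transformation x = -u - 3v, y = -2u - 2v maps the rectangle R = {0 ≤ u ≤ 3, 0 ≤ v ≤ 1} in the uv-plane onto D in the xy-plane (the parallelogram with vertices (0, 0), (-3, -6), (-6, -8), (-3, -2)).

Compute the Jacobian determinant of (x, y) with respect to (u, v):

    ∂(x,y)/∂(u,v) = | -1  -3 | = (-1)(-2) - (-3)(-2) = -4.
                   | -2  -2 |

Its absolute value is |J| = 4 (the area scaling factor).

Substituting x = -u - 3v, y = -2u - 2v into the integrand,

    27x - 27y → 27u - 27v,

so the integral becomes

    ∬_R (27u - 27v) · |J| du dv = ∫_0^3 ∫_0^1 (108u - 108v) dv du.

Inner (v): 108u - 54.
Outer (u): 324.

Therefore ∬_D (27x - 27y) dx dy = 324.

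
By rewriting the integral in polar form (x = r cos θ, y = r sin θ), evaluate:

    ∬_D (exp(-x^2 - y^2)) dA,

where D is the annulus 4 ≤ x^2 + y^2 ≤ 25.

The region D is 2 ≤ r ≤ 5, 0 ≤ θ ≤ 2π in polar coordinates, where x = r cos(θ), y = r sin(θ), and dA = r dr dθ.

Under the substitution, the integrand becomes exp(-r^2), so

    ∬_D (exp(-x^2 - y^2)) dA = ∫_{0}^{2π} ∫_{2}^{5} (exp(-r^2)) · r dr dθ.

Inner integral (in r): ∫_{2}^{5} (exp(-r^2)) · r dr = -(1 - exp(21))exp(-25)/2.

Outer integral (in θ): ∫_{0}^{2π} (-(1 - exp(21))exp(-25)/2) dθ = -π (1 - exp(21))exp(-25).

Therefore ∬_D (exp(-x^2 - y^2)) dA = -π (1 - exp(21))exp(-25).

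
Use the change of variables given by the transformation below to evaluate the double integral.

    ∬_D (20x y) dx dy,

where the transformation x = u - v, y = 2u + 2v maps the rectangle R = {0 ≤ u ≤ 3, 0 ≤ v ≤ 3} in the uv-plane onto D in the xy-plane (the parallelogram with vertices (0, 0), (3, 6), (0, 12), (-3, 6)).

Compute the Jacobian determinant of (x, y) with respect to (u, v):

    ∂(x,y)/∂(u,v) = | 1  -1 | = (1)(2) - (-1)(2) = 4.
                   | 2  2 |

Its absolute value is |J| = 4 (the area scaling factor).

Substituting x = u - v, y = 2u + 2v into the integrand,

    20x y → 40u^2 - 40v^2,

so the integral becomes

    ∬_R (40u^2 - 40v^2) · |J| du dv = ∫_0^3 ∫_0^3 (160u^2 - 160v^2) dv du.

Inner (v): 480u^2 - 1440.
Outer (u): 0.

Therefore ∬_D (20x y) dx dy = 0.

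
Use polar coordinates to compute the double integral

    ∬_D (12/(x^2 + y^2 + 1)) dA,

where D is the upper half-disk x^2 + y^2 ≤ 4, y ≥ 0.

The region D is 0 ≤ r ≤ 2, 0 ≤ θ ≤ π in polar coordinates, where x = r cos(θ), y = r sin(θ), and dA = r dr dθ.

Under the substitution, the integrand becomes 12/(r^2 + 1), so

    ∬_D (12/(x^2 + y^2 + 1)) dA = ∫_{0}^{π} ∫_{0}^{2} (12/(r^2 + 1)) · r dr dθ.

Inner integral (in r): ∫_{0}^{2} (12/(r^2 + 1)) · r dr = log(15625).

Outer integral (in θ): ∫_{0}^{π} (log(15625)) dθ = log(15625^π).

Therefore ∬_D (12/(x^2 + y^2 + 1)) dA = log(15625^π).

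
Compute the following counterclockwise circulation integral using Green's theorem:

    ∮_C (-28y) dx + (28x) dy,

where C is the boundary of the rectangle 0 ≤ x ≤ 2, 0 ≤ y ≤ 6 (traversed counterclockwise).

Green's theorem converts the closed line integral into a double integral over the enclosed region D:

    ∮_C P dx + Q dy = ∬_D (∂Q/∂x - ∂P/∂y) dA.

Here P = -28y, Q = 28x, so

    ∂Q/∂x = 28,    ∂P/∂y = -28,
    ∂Q/∂x - ∂P/∂y = 56.

D is the region 0 ≤ x ≤ 2, 0 ≤ y ≤ 6. Evaluating the double integral:

    ∬_D (56) dA = ∫_0^{2} ∫_0^{6} (56) dy dx.

Inner (y from 0 to 6): 336.
Outer (x from 0 to 2): 672.

Therefore ∮_C P dx + Q dy = 672.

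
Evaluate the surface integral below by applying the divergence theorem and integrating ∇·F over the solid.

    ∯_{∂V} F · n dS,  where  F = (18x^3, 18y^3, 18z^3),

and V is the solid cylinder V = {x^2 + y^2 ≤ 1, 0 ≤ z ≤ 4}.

By the divergence theorem,

    ∯_{∂V} F · n dS = ∭_V (∇ · F) dV.

Compute the divergence:
    ∇ · F = ∂F_x/∂x + ∂F_y/∂y + ∂F_z/∂z = 54x^2 + 54y^2 + 54z^2.

In cylindrical coordinates, x = r cos(θ), y = r sin(θ), z = z, dV = r dr dθ dz, with 0 ≤ r ≤ 1, 0 ≤ θ ≤ 2π, 0 ≤ z ≤ 4.

The integrand, after substitution and multiplying by the volume element, becomes (54r^2 + 54z^2) · r, so

    ∭_V (∇·F) dV = ∫_0^{2π} ∫_0^{1} ∫_0^{4} (54r^2 + 54z^2) · r dz dr dθ.

Inner (z from 0 to 4): 216r^3 + 1152r.
Middle (r from 0 to 1): 630.
Outer (θ from 0 to 2π): 1260π.

Therefore ∯_{∂V} F · n dS = 1260π.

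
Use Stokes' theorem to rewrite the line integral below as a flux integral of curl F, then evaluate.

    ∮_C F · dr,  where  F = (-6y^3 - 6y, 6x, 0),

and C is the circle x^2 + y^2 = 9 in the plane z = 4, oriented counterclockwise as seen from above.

Let S be the flat disk x^2 + y^2 ≤ 9 in the plane z = 4, with upward unit normal n̂ = ẑ. By Stokes' theorem,

    ∮_C F · dr = ∬_S (∇ × F) · n̂ dS = ∬_D (curl F)_z dA,

where D is the disk x^2 + y^2 ≤ 9.

Compute the curl of F = (-6y^3 - 6y, 6x, 0):
    (∇ × F)_x = ∂F_z/∂y - ∂F_y/∂z = 0,
    (∇ × F)_y = ∂F_x/∂z - ∂F_z/∂x = 0,
    (∇ × F)_z = ∂F_y/∂x - ∂F_x/∂y = 18y^2 + 12.

On z = 4, (curl F)_z = 18y^2 + 12.

Convert to polar (x = r cos θ, y = r sin θ, dA = r dr dθ); the integrand becomes 18r^2sin(θ)^2 + 12, so

    ∬_D (curl F)_z dA = ∫_0^{2π} ∫_0^{3} (18r^2sin(θ)^2 + 12) · r dr dθ.

Inner (r from 0 to 3): 729sin(θ)^2/2 + 54.
Outer (θ from 0 to 2π): 945π/2.

Therefore ∮_C F · dr = 945π/2.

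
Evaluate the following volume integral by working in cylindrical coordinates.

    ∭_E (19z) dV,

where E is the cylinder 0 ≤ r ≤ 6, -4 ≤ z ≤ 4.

In cylindrical coordinates, x = r cos(θ), y = r sin(θ), z = z, and dV = r dr dθ dz.

The integrand becomes 19z, so

    ∭_E (19z) dV = ∫_{0}^{2π} ∫_{0}^{6} ∫_{-4}^{4} (19z) · r dz dr dθ.

Inner (z): 0.
Middle (r from 0 to 6): 0.
Outer (θ): 0.

Therefore the triple integral equals 0.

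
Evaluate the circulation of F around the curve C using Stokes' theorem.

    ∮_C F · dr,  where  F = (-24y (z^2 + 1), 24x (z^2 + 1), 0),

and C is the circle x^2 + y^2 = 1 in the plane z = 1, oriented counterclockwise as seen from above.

Let S be the flat disk x^2 + y^2 ≤ 1 in the plane z = 1, with upward unit normal n̂ = ẑ. By Stokes' theorem,

    ∮_C F · dr = ∬_S (∇ × F) · n̂ dS = ∬_D (curl F)_z dA,

where D is the disk x^2 + y^2 ≤ 1.

Compute the curl of F = (-24y (z^2 + 1), 24x (z^2 + 1), 0):
    (∇ × F)_x = ∂F_z/∂y - ∂F_y/∂z = -48x z,
    (∇ × F)_y = ∂F_x/∂z - ∂F_z/∂x = -48y z,
    (∇ × F)_z = ∂F_y/∂x - ∂F_x/∂y = 48z^2 + 48.

On z = 1, (curl F)_z = 96.

Convert to polar (x = r cos θ, y = r sin θ, dA = r dr dθ); the integrand becomes 96, so

    ∬_D (curl F)_z dA = ∫_0^{2π} ∫_0^{1} (96) · r dr dθ.

Inner (r from 0 to 1): 48.
Outer (θ from 0 to 2π): 96π.

Therefore ∮_C F · dr = 96π.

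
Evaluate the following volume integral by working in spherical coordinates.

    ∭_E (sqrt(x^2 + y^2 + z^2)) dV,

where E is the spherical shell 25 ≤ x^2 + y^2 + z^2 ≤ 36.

In spherical coordinates, x = ρ sin(φ) cos(θ), y = ρ sin(φ) sin(θ), z = ρ cos(φ), and dV = ρ^2 sin(φ) dρ dφ dθ.

The integrand becomes ρ, so

    ∭_E (sqrt(x^2 + y^2 + z^2)) dV = ∫_{0}^{2π} ∫_{0}^{π} ∫_{5}^{6} (ρ) · ρ^2 sin(φ) dρ dφ dθ.

Inner (ρ): 671sin(φ)/4.
Middle (φ): 671/2.
Outer (θ): 671π.

Therefore the triple integral equals 671π.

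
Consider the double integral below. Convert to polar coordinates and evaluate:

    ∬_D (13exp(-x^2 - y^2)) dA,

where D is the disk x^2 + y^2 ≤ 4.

The region D is 0 ≤ r ≤ 2, 0 ≤ θ ≤ 2π in polar coordinates, where x = r cos(θ), y = r sin(θ), and dA = r dr dθ.

Under the substitution, the integrand becomes 13exp(-r^2), so

    ∬_D (13exp(-x^2 - y^2)) dA = ∫_{0}^{2π} ∫_{0}^{2} (13exp(-r^2)) · r dr dθ.

Inner integral (in r): ∫_{0}^{2} (13exp(-r^2)) · r dr = 13/2 - 13exp(-4)/2.

Outer integral (in θ): ∫_{0}^{2π} (13/2 - 13exp(-4)/2) dθ = -13π exp(-4) + 13π.

Therefore ∬_D (13exp(-x^2 - y^2)) dA = -13π exp(-4) + 13π.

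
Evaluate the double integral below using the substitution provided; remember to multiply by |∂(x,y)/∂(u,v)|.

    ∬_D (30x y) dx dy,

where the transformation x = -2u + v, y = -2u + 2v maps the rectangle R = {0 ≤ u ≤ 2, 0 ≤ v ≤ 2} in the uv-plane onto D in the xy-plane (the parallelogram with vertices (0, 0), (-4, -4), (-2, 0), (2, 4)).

Compute the Jacobian determinant of (x, y) with respect to (u, v):

    ∂(x,y)/∂(u,v) = | -2  1 | = (-2)(2) - (1)(-2) = -2.
                   | -2  2 |

Its absolute value is |J| = 2 (the area scaling factor).

Substituting x = -2u + v, y = -2u + 2v into the integrand,

    30x y → 120u^2 - 180u v + 60v^2,

so the integral becomes

    ∬_R (120u^2 - 180u v + 60v^2) · |J| du dv = ∫_0^2 ∫_0^2 (240u^2 - 360u v + 120v^2) dv du.

Inner (v): 480u^2 - 720u + 320.
Outer (u): 480.

Therefore ∬_D (30x y) dx dy = 480.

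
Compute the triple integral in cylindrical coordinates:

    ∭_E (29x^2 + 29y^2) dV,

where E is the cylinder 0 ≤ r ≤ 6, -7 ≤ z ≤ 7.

In cylindrical coordinates, x = r cos(θ), y = r sin(θ), z = z, and dV = r dr dθ dz.

The integrand becomes 29r^2, so

    ∭_E (29x^2 + 29y^2) dV = ∫_{0}^{2π} ∫_{0}^{6} ∫_{-7}^{7} (29r^2) · r dz dr dθ.

Inner (z): 406r^3.
Middle (r from 0 to 6): 131544.
Outer (θ): 263088π.

Therefore the triple integral equals 263088π.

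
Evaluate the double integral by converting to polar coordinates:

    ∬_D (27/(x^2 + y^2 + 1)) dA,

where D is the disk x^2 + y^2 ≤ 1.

The region D is 0 ≤ r ≤ 1, 0 ≤ θ ≤ 2π in polar coordinates, where x = r cos(θ), y = r sin(θ), and dA = r dr dθ.

Under the substitution, the integrand becomes 27/(r^2 + 1), so

    ∬_D (27/(x^2 + y^2 + 1)) dA = ∫_{0}^{2π} ∫_{0}^{1} (27/(r^2 + 1)) · r dr dθ.

Inner integral (in r): ∫_{0}^{1} (27/(r^2 + 1)) · r dr = 27log(2)/2.

Outer integral (in θ): ∫_{0}^{2π} (27log(2)/2) dθ = 27π log(2).

Therefore ∬_D (27/(x^2 + y^2 + 1)) dA = 27π log(2).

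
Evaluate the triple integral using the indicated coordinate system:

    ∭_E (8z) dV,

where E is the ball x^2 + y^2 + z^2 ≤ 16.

In spherical coordinates, x = ρ sin(φ) cos(θ), y = ρ sin(φ) sin(θ), z = ρ cos(φ), and dV = ρ^2 sin(φ) dρ dφ dθ.

The integrand becomes 8ρ cos(φ), so

    ∭_E (8z) dV = ∫_{0}^{2π} ∫_{0}^{π} ∫_{0}^{4} (8ρ cos(φ)) · ρ^2 sin(φ) dρ dφ dθ.

Inner (ρ): 256sin(2φ).
Middle (φ): 0.
Outer (θ): 0.

Therefore the triple integral equals 0.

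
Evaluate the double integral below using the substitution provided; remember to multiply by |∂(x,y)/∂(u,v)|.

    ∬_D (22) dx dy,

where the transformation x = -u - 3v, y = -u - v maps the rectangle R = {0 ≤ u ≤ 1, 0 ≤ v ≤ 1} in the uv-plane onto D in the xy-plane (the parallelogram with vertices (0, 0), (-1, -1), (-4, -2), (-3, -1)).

Compute the Jacobian determinant of (x, y) with respect to (u, v):

    ∂(x,y)/∂(u,v) = | -1  -3 | = (-1)(-1) - (-3)(-1) = -2.
                   | -1  -1 |

Its absolute value is |J| = 2 (the area scaling factor).

Substituting x = -u - 3v, y = -u - v into the integrand,

    22 → 22,

so the integral becomes

    ∬_R (22) · |J| du dv = ∫_0^1 ∫_0^1 (44) dv du.

Inner (v): 44.
Outer (u): 44.

Therefore ∬_D (22) dx dy = 44.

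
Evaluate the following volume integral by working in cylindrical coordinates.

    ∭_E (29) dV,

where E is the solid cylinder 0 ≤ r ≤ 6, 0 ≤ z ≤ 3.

In cylindrical coordinates, x = r cos(θ), y = r sin(θ), z = z, and dV = r dr dθ dz.

The integrand becomes 29, so

    ∭_E (29) dV = ∫_{0}^{2π} ∫_{0}^{6} ∫_{0}^{3} (29) · r dz dr dθ.

Inner (z): 87r.
Middle (r from 0 to 6): 1566.
Outer (θ): 3132π.

Therefore the triple integral equals 3132π.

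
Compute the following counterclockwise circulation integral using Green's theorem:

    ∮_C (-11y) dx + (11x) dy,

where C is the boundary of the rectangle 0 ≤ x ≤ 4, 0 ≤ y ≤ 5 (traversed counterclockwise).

Green's theorem converts the closed line integral into a double integral over the enclosed region D:

    ∮_C P dx + Q dy = ∬_D (∂Q/∂x - ∂P/∂y) dA.

Here P = -11y, Q = 11x, so

    ∂Q/∂x = 11,    ∂P/∂y = -11,
    ∂Q/∂x - ∂P/∂y = 22.

D is the region 0 ≤ x ≤ 4, 0 ≤ y ≤ 5. Evaluating the double integral:

    ∬_D (22) dA = ∫_0^{4} ∫_0^{5} (22) dy dx.

Inner (y from 0 to 5): 110.
Outer (x from 0 to 4): 440.

Therefore ∮_C P dx + Q dy = 440.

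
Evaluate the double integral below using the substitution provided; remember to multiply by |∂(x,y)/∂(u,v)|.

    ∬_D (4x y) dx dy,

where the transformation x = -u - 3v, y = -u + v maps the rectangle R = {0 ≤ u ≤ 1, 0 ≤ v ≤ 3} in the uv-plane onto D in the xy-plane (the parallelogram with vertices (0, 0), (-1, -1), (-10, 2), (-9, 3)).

Compute the Jacobian determinant of (x, y) with respect to (u, v):

    ∂(x,y)/∂(u,v) = | -1  -3 | = (-1)(1) - (-3)(-1) = -4.
                   | -1  1 |

Its absolute value is |J| = 4 (the area scaling factor).

Substituting x = -u - 3v, y = -u + v into the integrand,

    4x y → 4u^2 + 8u v - 12v^2,

so the integral becomes

    ∬_R (4u^2 + 8u v - 12v^2) · |J| du dv = ∫_0^1 ∫_0^3 (16u^2 + 32u v - 48v^2) dv du.

Inner (v): 48u^2 + 144u - 432.
Outer (u): -344.

Therefore ∬_D (4x y) dx dy = -344.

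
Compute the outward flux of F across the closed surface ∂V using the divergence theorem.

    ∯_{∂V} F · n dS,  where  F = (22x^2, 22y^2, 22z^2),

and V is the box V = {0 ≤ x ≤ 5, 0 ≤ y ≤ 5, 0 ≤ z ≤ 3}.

By the divergence theorem,

    ∯_{∂V} F · n dS = ∭_V (∇ · F) dV.

Compute the divergence:
    ∇ · F = ∂F_x/∂x + ∂F_y/∂y + ∂F_z/∂z = 44x + 44y + 44z.

V is a rectangular box, so dV = dx dy dz with 0 ≤ x ≤ 5, 0 ≤ y ≤ 5, 0 ≤ z ≤ 3.

Integrate (44x + 44y + 44z) over V as an iterated integral:

    ∭_V (∇·F) dV = ∫_0^{5} ∫_0^{5} ∫_0^{3} (44x + 44y + 44z) dz dy dx.

Inner (z from 0 to 3): 132x + 132y + 198.
Middle (y from 0 to 5): 660x + 2640.
Outer (x from 0 to 5): 21450.

Therefore ∯_{∂V} F · n dS = 21450.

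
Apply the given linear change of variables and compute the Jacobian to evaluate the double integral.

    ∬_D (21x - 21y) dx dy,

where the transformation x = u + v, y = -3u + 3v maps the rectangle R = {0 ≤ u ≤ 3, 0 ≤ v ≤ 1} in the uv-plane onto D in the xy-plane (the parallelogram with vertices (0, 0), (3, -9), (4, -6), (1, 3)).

Compute the Jacobian determinant of (x, y) with respect to (u, v):

    ∂(x,y)/∂(u,v) = | 1  1 | = (1)(3) - (1)(-3) = 6.
                   | -3  3 |

Its absolute value is |J| = 6 (the area scaling factor).

Substituting x = u + v, y = -3u + 3v into the integrand,

    21x - 21y → 84u - 42v,

so the integral becomes

    ∬_R (84u - 42v) · |J| du dv = ∫_0^3 ∫_0^1 (504u - 252v) dv du.

Inner (v): 504u - 126.
Outer (u): 1890.

Therefore ∬_D (21x - 21y) dx dy = 1890.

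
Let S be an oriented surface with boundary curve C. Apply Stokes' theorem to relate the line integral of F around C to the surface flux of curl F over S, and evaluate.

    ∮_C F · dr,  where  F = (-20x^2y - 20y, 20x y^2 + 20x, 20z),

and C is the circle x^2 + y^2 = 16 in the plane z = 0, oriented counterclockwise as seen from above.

Let S be the flat disk x^2 + y^2 ≤ 16 in the plane z = 0, with upward unit normal n̂ = ẑ. By Stokes' theorem,

    ∮_C F · dr = ∬_S (∇ × F) · n̂ dS = ∬_D (curl F)_z dA,

where D is the disk x^2 + y^2 ≤ 16.

Compute the curl of F = (-20x^2y - 20y, 20x y^2 + 20x, 20z):
    (∇ × F)_x = ∂F_z/∂y - ∂F_y/∂z = 0,
    (∇ × F)_y = ∂F_x/∂z - ∂F_z/∂x = 0,
    (∇ × F)_z = ∂F_y/∂x - ∂F_x/∂y = 20x^2 + 20y^2 + 40.

On z = 0, (curl F)_z = 20x^2 + 20y^2 + 40.

Convert to polar (x = r cos θ, y = r sin θ, dA = r dr dθ); the integrand becomes 20r^2 + 40, so

    ∬_D (curl F)_z dA = ∫_0^{2π} ∫_0^{4} (20r^2 + 40) · r dr dθ.

Inner (r from 0 to 4): 1600.
Outer (θ from 0 to 2π): 3200π.

Therefore ∮_C F · dr = 3200π.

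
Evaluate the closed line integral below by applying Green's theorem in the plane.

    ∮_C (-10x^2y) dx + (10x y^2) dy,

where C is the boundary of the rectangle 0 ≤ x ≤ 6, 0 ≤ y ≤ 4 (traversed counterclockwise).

Green's theorem converts the closed line integral into a double integral over the enclosed region D:

    ∮_C P dx + Q dy = ∬_D (∂Q/∂x - ∂P/∂y) dA.

Here P = -10x^2y, Q = 10x y^2, so

    ∂Q/∂x = 10y^2,    ∂P/∂y = -10x^2,
    ∂Q/∂x - ∂P/∂y = 10x^2 + 10y^2.

D is the region 0 ≤ x ≤ 6, 0 ≤ y ≤ 4. Evaluating the double integral:

    ∬_D (10x^2 + 10y^2) dA = ∫_0^{6} ∫_0^{4} (10x^2 + 10y^2) dy dx.

Inner (y from 0 to 4): 40x^2 + 640/3.
Outer (x from 0 to 6): 4160.

Therefore ∮_C P dx + Q dy = 4160.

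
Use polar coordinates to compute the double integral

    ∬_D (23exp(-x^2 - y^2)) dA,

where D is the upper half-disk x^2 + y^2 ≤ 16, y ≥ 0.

The region D is 0 ≤ r ≤ 4, 0 ≤ θ ≤ π in polar coordinates, where x = r cos(θ), y = r sin(θ), and dA = r dr dθ.

Under the substitution, the integrand becomes 23exp(-r^2), so

    ∬_D (23exp(-x^2 - y^2)) dA = ∫_{0}^{π} ∫_{0}^{4} (23exp(-r^2)) · r dr dθ.

Inner integral (in r): ∫_{0}^{4} (23exp(-r^2)) · r dr = 23/2 - 23exp(-16)/2.

Outer integral (in θ): ∫_{0}^{π} (23/2 - 23exp(-16)/2) dθ = -23π (1 - exp(16))exp(-16)/2.

Therefore ∬_D (23exp(-x^2 - y^2)) dA = -23π (1 - exp(16))exp(-16)/2.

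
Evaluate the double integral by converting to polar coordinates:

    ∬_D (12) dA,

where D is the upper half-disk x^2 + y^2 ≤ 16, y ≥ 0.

The region D is 0 ≤ r ≤ 4, 0 ≤ θ ≤ π in polar coordinates, where x = r cos(θ), y = r sin(θ), and dA = r dr dθ.

Under the substitution, the integrand becomes 12, so

    ∬_D (12) dA = ∫_{0}^{π} ∫_{0}^{4} (12) · r dr dθ.

Inner integral (in r): ∫_{0}^{4} (12) · r dr = 96.

Outer integral (in θ): ∫_{0}^{π} (96) dθ = 96π.

Therefore ∬_D (12) dA = 96π.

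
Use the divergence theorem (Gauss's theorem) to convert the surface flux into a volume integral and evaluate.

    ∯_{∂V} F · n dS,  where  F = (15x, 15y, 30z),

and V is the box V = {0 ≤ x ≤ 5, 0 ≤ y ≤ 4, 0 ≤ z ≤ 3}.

By the divergence theorem,

    ∯_{∂V} F · n dS = ∭_V (∇ · F) dV.

Compute the divergence:
    ∇ · F = ∂F_x/∂x + ∂F_y/∂y + ∂F_z/∂z = 15 + 15 + 30 = 60.

V is a rectangular box, so dV = dx dy dz with 0 ≤ x ≤ 5, 0 ≤ y ≤ 4, 0 ≤ z ≤ 3.

Integrate (60) over V as an iterated integral:

    ∭_V (∇·F) dV = ∫_0^{5} ∫_0^{4} ∫_0^{3} (60) dz dy dx.

Inner (z from 0 to 3): 180.
Middle (y from 0 to 4): 720.
Outer (x from 0 to 5): 3600.

Therefore ∯_{∂V} F · n dS = 3600.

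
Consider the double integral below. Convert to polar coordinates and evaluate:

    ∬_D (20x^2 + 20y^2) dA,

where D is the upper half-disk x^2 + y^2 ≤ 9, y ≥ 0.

The region D is 0 ≤ r ≤ 3, 0 ≤ θ ≤ π in polar coordinates, where x = r cos(θ), y = r sin(θ), and dA = r dr dθ.

Under the substitution, the integrand becomes 20r^2, so

    ∬_D (20x^2 + 20y^2) dA = ∫_{0}^{π} ∫_{0}^{3} (20r^2) · r dr dθ.

Inner integral (in r): ∫_{0}^{3} (20r^2) · r dr = 405.

Outer integral (in θ): ∫_{0}^{π} (405) dθ = 405π.

Therefore ∬_D (20x^2 + 20y^2) dA = 405π.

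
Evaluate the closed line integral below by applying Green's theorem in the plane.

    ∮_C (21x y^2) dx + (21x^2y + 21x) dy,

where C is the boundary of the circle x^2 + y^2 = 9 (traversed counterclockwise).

Green's theorem converts the closed line integral into a double integral over the enclosed region D:

    ∮_C P dx + Q dy = ∬_D (∂Q/∂x - ∂P/∂y) dA.

Here P = 21x y^2, Q = 21x^2y + 21x, so

    ∂Q/∂x = 42x y + 21,    ∂P/∂y = 42x y,
    ∂Q/∂x - ∂P/∂y = 21.

D is the region x^2 + y^2 ≤ 9. Evaluating the double integral:

In polar coordinates (x = r cos θ, y = r sin θ, dA = r dr dθ) the integrand becomes 21, so

    ∬_D (21) dA = ∫_0^{2π} ∫_0^{3} (21) · r dr dθ.

Inner (r from 0 to 3): 189/2.
Outer (θ from 0 to 2π): 189π.

Therefore ∮_C P dx + Q dy = 189π.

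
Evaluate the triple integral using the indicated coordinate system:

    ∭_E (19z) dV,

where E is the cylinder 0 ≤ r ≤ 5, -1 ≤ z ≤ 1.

In cylindrical coordinates, x = r cos(θ), y = r sin(θ), z = z, and dV = r dr dθ dz.

The integrand becomes 19z, so

    ∭_E (19z) dV = ∫_{0}^{2π} ∫_{0}^{5} ∫_{-1}^{1} (19z) · r dz dr dθ.

Inner (z): 0.
Middle (r from 0 to 5): 0.
Outer (θ): 0.

Therefore the triple integral equals 0.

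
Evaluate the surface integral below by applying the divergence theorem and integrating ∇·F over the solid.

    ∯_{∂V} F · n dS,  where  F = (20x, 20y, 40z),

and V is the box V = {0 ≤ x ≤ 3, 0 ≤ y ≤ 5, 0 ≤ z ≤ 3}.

By the divergence theorem,

    ∯_{∂V} F · n dS = ∭_V (∇ · F) dV.

Compute the divergence:
    ∇ · F = ∂F_x/∂x + ∂F_y/∂y + ∂F_z/∂z = 20 + 20 + 40 = 80.

V is a rectangular box, so dV = dx dy dz with 0 ≤ x ≤ 3, 0 ≤ y ≤ 5, 0 ≤ z ≤ 3.

Integrate (80) over V as an iterated integral:

    ∭_V (∇·F) dV = ∫_0^{3} ∫_0^{5} ∫_0^{3} (80) dz dy dx.

Inner (z from 0 to 3): 240.
Middle (y from 0 to 5): 1200.
Outer (x from 0 to 3): 3600.

Therefore ∯_{∂V} F · n dS = 3600.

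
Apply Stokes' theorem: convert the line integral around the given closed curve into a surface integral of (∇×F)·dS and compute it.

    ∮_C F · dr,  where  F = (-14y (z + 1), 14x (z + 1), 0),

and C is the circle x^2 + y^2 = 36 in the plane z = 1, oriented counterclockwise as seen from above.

Let S be the flat disk x^2 + y^2 ≤ 36 in the plane z = 1, with upward unit normal n̂ = ẑ. By Stokes' theorem,

    ∮_C F · dr = ∬_S (∇ × F) · n̂ dS = ∬_D (curl F)_z dA,

where D is the disk x^2 + y^2 ≤ 36.

Compute the curl of F = (-14y (z + 1), 14x (z + 1), 0):
    (∇ × F)_x = ∂F_z/∂y - ∂F_y/∂z = -14x,
    (∇ × F)_y = ∂F_x/∂z - ∂F_z/∂x = -14y,
    (∇ × F)_z = ∂F_y/∂x - ∂F_x/∂y = 28z + 28.

On z = 1, (curl F)_z = 56.

Convert to polar (x = r cos θ, y = r sin θ, dA = r dr dθ); the integrand becomes 56, so

    ∬_D (curl F)_z dA = ∫_0^{2π} ∫_0^{6} (56) · r dr dθ.

Inner (r from 0 to 6): 1008.
Outer (θ from 0 to 2π): 2016π.

Therefore ∮_C F · dr = 2016π.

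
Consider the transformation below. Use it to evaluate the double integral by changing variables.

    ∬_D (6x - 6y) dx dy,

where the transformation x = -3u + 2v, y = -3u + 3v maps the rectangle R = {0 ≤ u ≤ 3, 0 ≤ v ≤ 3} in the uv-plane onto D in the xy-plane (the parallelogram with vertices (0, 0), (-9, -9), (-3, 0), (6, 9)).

Compute the Jacobian determinant of (x, y) with respect to (u, v):

    ∂(x,y)/∂(u,v) = | -3  2 | = (-3)(3) - (2)(-3) = -3.
                   | -3  3 |

Its absolute value is |J| = 3 (the area scaling factor).

Substituting x = -3u + 2v, y = -3u + 3v into the integrand,

    6x - 6y → -6v,

so the integral becomes

    ∬_R (-6v) · |J| du dv = ∫_0^3 ∫_0^3 (-18v) dv du.

Inner (v): -81.
Outer (u): -243.

Therefore ∬_D (6x - 6y) dx dy = -243.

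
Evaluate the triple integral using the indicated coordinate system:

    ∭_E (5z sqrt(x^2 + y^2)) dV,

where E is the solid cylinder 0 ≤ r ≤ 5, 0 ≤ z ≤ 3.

In cylindrical coordinates, x = r cos(θ), y = r sin(θ), z = z, and dV = r dr dθ dz.

The integrand becomes 5r z, so

    ∭_E (5z sqrt(x^2 + y^2)) dV = ∫_{0}^{2π} ∫_{0}^{5} ∫_{0}^{3} (5r z) · r dz dr dθ.

Inner (z): 45r^2/2.
Middle (r from 0 to 5): 1875/2.
Outer (θ): 1875π.

Therefore the triple integral equals 1875π.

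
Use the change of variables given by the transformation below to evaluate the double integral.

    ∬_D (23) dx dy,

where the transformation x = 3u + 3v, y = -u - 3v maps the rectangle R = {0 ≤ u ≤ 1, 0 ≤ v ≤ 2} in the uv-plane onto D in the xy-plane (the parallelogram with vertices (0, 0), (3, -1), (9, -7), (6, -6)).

Compute the Jacobian determinant of (x, y) with respect to (u, v):

    ∂(x,y)/∂(u,v) = | 3  3 | = (3)(-3) - (3)(-1) = -6.
                   | -1  -3 |

Its absolute value is |J| = 6 (the area scaling factor).

Substituting x = 3u + 3v, y = -u - 3v into the integrand,

    23 → 23,

so the integral becomes

    ∬_R (23) · |J| du dv = ∫_0^1 ∫_0^2 (138) dv du.

Inner (v): 276.
Outer (u): 276.

Therefore ∬_D (23) dx dy = 276.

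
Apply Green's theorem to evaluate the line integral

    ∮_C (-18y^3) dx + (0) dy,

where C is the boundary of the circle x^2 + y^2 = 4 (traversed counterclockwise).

Green's theorem converts the closed line integral into a double integral over the enclosed region D:

    ∮_C P dx + Q dy = ∬_D (∂Q/∂x - ∂P/∂y) dA.

Here P = -18y^3, Q = 0, so

    ∂Q/∂x = 0,    ∂P/∂y = -54y^2,
    ∂Q/∂x - ∂P/∂y = 54y^2.

D is the region x^2 + y^2 ≤ 4. Evaluating the double integral:

In polar coordinates (x = r cos θ, y = r sin θ, dA = r dr dθ) the integrand becomes 54r^2sin(θ)^2, so

    ∬_D (54y^2) dA = ∫_0^{2π} ∫_0^{2} (54r^2sin(θ)^2) · r dr dθ.

Inner (r from 0 to 2): 216sin(θ)^2.
Outer (θ from 0 to 2π): 216π.

Therefore ∮_C P dx + Q dy = 216π.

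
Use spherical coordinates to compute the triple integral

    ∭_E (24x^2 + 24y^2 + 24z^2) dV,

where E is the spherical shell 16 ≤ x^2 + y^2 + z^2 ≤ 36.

In spherical coordinates, x = ρ sin(φ) cos(θ), y = ρ sin(φ) sin(θ), z = ρ cos(φ), and dV = ρ^2 sin(φ) dρ dφ dθ.

The integrand becomes 24ρ^2, so

    ∭_E (24x^2 + 24y^2 + 24z^2) dV = ∫_{0}^{2π} ∫_{0}^{π} ∫_{4}^{6} (24ρ^2) · ρ^2 sin(φ) dρ dφ dθ.

Inner (ρ): 162048sin(φ)/5.
Middle (φ): 324096/5.
Outer (θ): 648192π/5.

Therefore the triple integral equals 648192π/5.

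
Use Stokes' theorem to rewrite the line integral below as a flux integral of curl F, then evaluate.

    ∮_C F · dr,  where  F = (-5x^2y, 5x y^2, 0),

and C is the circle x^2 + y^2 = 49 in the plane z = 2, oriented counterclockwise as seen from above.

Let S be the flat disk x^2 + y^2 ≤ 49 in the plane z = 2, with upward unit normal n̂ = ẑ. By Stokes' theorem,

    ∮_C F · dr = ∬_S (∇ × F) · n̂ dS = ∬_D (curl F)_z dA,

where D is the disk x^2 + y^2 ≤ 49.

Compute the curl of F = (-5x^2y, 5x y^2, 0):
    (∇ × F)_x = ∂F_z/∂y - ∂F_y/∂z = 0,
    (∇ × F)_y = ∂F_x/∂z - ∂F_z/∂x = 0,
    (∇ × F)_z = ∂F_y/∂x - ∂F_x/∂y = 5x^2 + 5y^2.

On z = 2, (curl F)_z = 5x^2 + 5y^2.

Convert to polar (x = r cos θ, y = r sin θ, dA = r dr dθ); the integrand becomes 5r^2, so

    ∬_D (curl F)_z dA = ∫_0^{2π} ∫_0^{7} (5r^2) · r dr dθ.

Inner (r from 0 to 7): 12005/4.
Outer (θ from 0 to 2π): 12005π/2.

Therefore ∮_C F · dr = 12005π/2.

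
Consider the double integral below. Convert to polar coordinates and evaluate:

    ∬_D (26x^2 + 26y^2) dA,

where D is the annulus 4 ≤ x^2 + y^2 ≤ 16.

The region D is 2 ≤ r ≤ 4, 0 ≤ θ ≤ 2π in polar coordinates, where x = r cos(θ), y = r sin(θ), and dA = r dr dθ.

Under the substitution, the integrand becomes 26r^2, so

    ∬_D (26x^2 + 26y^2) dA = ∫_{0}^{2π} ∫_{2}^{4} (26r^2) · r dr dθ.

Inner integral (in r): ∫_{2}^{4} (26r^2) · r dr = 1560.

Outer integral (in θ): ∫_{0}^{2π} (1560) dθ = 3120π.

Therefore ∬_D (26x^2 + 26y^2) dA = 3120π.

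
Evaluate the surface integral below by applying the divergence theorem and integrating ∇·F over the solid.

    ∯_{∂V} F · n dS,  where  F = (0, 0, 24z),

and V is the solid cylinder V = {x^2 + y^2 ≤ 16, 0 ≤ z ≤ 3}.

By the divergence theorem,

    ∯_{∂V} F · n dS = ∭_V (∇ · F) dV.

Compute the divergence:
    ∇ · F = ∂F_x/∂x + ∂F_y/∂y + ∂F_z/∂z = 0 + 0 + 24 = 24.

In cylindrical coordinates, x = r cos(θ), y = r sin(θ), z = z, dV = r dr dθ dz, with 0 ≤ r ≤ 4, 0 ≤ θ ≤ 2π, 0 ≤ z ≤ 3.

The integrand, after substitution and multiplying by the volume element, becomes (24) · r, so

    ∭_V (∇·F) dV = ∫_0^{2π} ∫_0^{4} ∫_0^{3} (24) · r dz dr dθ.

Inner (z from 0 to 3): 72r.
Middle (r from 0 to 4): 576.
Outer (θ from 0 to 2π): 1152π.

Therefore ∯_{∂V} F · n dS = 1152π.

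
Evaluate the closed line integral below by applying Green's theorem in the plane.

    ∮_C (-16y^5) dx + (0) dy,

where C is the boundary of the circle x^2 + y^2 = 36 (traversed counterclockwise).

Green's theorem converts the closed line integral into a double integral over the enclosed region D:

    ∮_C P dx + Q dy = ∬_D (∂Q/∂x - ∂P/∂y) dA.

Here P = -16y^5, Q = 0, so

    ∂Q/∂x = 0,    ∂P/∂y = -80y^4,
    ∂Q/∂x - ∂P/∂y = 80y^4.

D is the region x^2 + y^2 ≤ 36. Evaluating the double integral:

In polar coordinates (x = r cos θ, y = r sin θ, dA = r dr dθ) the integrand becomes 80r^4sin(θ)^4, so

    ∬_D (80y^4) dA = ∫_0^{2π} ∫_0^{6} (80r^4sin(θ)^4) · r dr dθ.

Inner (r from 0 to 6): 622080sin(θ)^4.
Outer (θ from 0 to 2π): 466560π.

Therefore ∮_C P dx + Q dy = 466560π.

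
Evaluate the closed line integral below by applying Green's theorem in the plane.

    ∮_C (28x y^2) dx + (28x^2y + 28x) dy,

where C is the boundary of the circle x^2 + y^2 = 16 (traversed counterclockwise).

Green's theorem converts the closed line integral into a double integral over the enclosed region D:

    ∮_C P dx + Q dy = ∬_D (∂Q/∂x - ∂P/∂y) dA.

Here P = 28x y^2, Q = 28x^2y + 28x, so

    ∂Q/∂x = 56x y + 28,    ∂P/∂y = 56x y,
    ∂Q/∂x - ∂P/∂y = 28.

D is the region x^2 + y^2 ≤ 16. Evaluating the double integral:

In polar coordinates (x = r cos θ, y = r sin θ, dA = r dr dθ) the integrand becomes 28, so

    ∬_D (28) dA = ∫_0^{2π} ∫_0^{4} (28) · r dr dθ.

Inner (r from 0 to 4): 224.
Outer (θ from 0 to 2π): 448π.

Therefore ∮_C P dx + Q dy = 448π.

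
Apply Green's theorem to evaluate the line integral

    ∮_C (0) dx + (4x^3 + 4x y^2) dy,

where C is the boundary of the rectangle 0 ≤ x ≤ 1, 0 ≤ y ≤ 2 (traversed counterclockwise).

Green's theorem converts the closed line integral into a double integral over the enclosed region D:

    ∮_C P dx + Q dy = ∬_D (∂Q/∂x - ∂P/∂y) dA.

Here P = 0, Q = 4x^3 + 4x y^2, so

    ∂Q/∂x = 12x^2 + 4y^2,    ∂P/∂y = 0,
    ∂Q/∂x - ∂P/∂y = 12x^2 + 4y^2.

D is the region 0 ≤ x ≤ 1, 0 ≤ y ≤ 2. Evaluating the double integral:

    ∬_D (12x^2 + 4y^2) dA = ∫_0^{1} ∫_0^{2} (12x^2 + 4y^2) dy dx.

Inner (y from 0 to 2): 24x^2 + 32/3.
Outer (x from 0 to 1): 56/3.

Therefore ∮_C P dx + Q dy = 56/3.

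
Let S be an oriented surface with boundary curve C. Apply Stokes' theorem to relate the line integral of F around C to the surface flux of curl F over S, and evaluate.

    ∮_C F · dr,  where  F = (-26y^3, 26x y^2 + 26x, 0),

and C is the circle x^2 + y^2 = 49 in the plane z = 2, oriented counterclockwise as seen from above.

Let S be the flat disk x^2 + y^2 ≤ 49 in the plane z = 2, with upward unit normal n̂ = ẑ. By Stokes' theorem,

    ∮_C F · dr = ∬_S (∇ × F) · n̂ dS = ∬_D (curl F)_z dA,

where D is the disk x^2 + y^2 ≤ 49.

Compute the curl of F = (-26y^3, 26x y^2 + 26x, 0):
    (∇ × F)_x = ∂F_z/∂y - ∂F_y/∂z = 0,
    (∇ × F)_y = ∂F_x/∂z - ∂F_z/∂x = 0,
    (∇ × F)_z = ∂F_y/∂x - ∂F_x/∂y = 104y^2 + 26.

On z = 2, (curl F)_z = 104y^2 + 26.

Convert to polar (x = r cos θ, y = r sin θ, dA = r dr dθ); the integrand becomes 104r^2sin(θ)^2 + 26, so

    ∬_D (curl F)_z dA = ∫_0^{2π} ∫_0^{7} (104r^2sin(θ)^2 + 26) · r dr dθ.

Inner (r from 0 to 7): 62426sin(θ)^2 + 637.
Outer (θ from 0 to 2π): 63700π.

Therefore ∮_C F · dr = 63700π.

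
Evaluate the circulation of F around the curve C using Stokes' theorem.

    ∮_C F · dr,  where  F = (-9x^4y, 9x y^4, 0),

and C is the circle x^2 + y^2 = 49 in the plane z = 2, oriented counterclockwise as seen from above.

Let S be the flat disk x^2 + y^2 ≤ 49 in the plane z = 2, with upward unit normal n̂ = ẑ. By Stokes' theorem,

    ∮_C F · dr = ∬_S (∇ × F) · n̂ dS = ∬_D (curl F)_z dA,

where D is the disk x^2 + y^2 ≤ 49.

Compute the curl of F = (-9x^4y, 9x y^4, 0):
    (∇ × F)_x = ∂F_z/∂y - ∂F_y/∂z = 0,
    (∇ × F)_y = ∂F_x/∂z - ∂F_z/∂x = 0,
    (∇ × F)_z = ∂F_y/∂x - ∂F_x/∂y = 9x^4 + 9y^4.

On z = 2, (curl F)_z = 9x^4 + 9y^4.

Convert to polar (x = r cos θ, y = r sin θ, dA = r dr dθ); the integrand becomes 9r^4(sin(θ)^4 + cos(θ)^4), so

    ∬_D (curl F)_z dA = ∫_0^{2π} ∫_0^{7} (9r^4(sin(θ)^4 + cos(θ)^4)) · r dr dθ.

Inner (r from 0 to 7): 352947sin(θ)^4/2 + 352947cos(θ)^4/2.
Outer (θ from 0 to 2π): 1058841π/4.

Therefore ∮_C F · dr = 1058841π/4.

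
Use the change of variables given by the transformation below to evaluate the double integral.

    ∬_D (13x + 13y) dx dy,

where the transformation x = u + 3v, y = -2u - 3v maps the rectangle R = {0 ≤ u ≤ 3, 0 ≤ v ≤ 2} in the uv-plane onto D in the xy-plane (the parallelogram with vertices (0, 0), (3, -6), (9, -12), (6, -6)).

Compute the Jacobian determinant of (x, y) with respect to (u, v):

    ∂(x,y)/∂(u,v) = | 1  3 | = (1)(-3) - (3)(-2) = 3.
                   | -2  -3 |

Its absolute value is |J| = 3 (the area scaling factor).

Substituting x = u + 3v, y = -2u - 3v into the integrand,

    13x + 13y → -13u,

so the integral becomes

    ∬_R (-13u) · |J| du dv = ∫_0^3 ∫_0^2 (-39u) dv du.

Inner (v): -78u.
Outer (u): -351.

Therefore ∬_D (13x + 13y) dx dy = -351.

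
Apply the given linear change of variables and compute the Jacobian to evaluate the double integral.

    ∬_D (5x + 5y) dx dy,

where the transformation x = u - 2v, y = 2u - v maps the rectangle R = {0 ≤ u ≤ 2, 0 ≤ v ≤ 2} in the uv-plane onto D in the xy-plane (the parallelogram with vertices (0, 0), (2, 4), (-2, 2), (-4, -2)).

Compute the Jacobian determinant of (x, y) with respect to (u, v):

    ∂(x,y)/∂(u,v) = | 1  -2 | = (1)(-1) - (-2)(2) = 3.
                   | 2  -1 |

Its absolute value is |J| = 3 (the area scaling factor).

Substituting x = u - 2v, y = 2u - v into the integrand,

    5x + 5y → 15u - 15v,

so the integral becomes

    ∬_R (15u - 15v) · |J| du dv = ∫_0^2 ∫_0^2 (45u - 45v) dv du.

Inner (v): 90u - 90.
Outer (u): 0.

Therefore ∬_D (5x + 5y) dx dy = 0.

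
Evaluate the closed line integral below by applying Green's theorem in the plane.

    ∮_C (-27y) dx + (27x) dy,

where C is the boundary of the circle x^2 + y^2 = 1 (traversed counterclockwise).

Green's theorem converts the closed line integral into a double integral over the enclosed region D:

    ∮_C P dx + Q dy = ∬_D (∂Q/∂x - ∂P/∂y) dA.

Here P = -27y, Q = 27x, so

    ∂Q/∂x = 27,    ∂P/∂y = -27,
    ∂Q/∂x - ∂P/∂y = 54.

D is the region x^2 + y^2 ≤ 1. Evaluating the double integral:

In polar coordinates (x = r cos θ, y = r sin θ, dA = r dr dθ) the integrand becomes 54, so

    ∬_D (54) dA = ∫_0^{2π} ∫_0^{1} (54) · r dr dθ.

Inner (r from 0 to 1): 27.
Outer (θ from 0 to 2π): 54π.

Therefore ∮_C P dx + Q dy = 54π.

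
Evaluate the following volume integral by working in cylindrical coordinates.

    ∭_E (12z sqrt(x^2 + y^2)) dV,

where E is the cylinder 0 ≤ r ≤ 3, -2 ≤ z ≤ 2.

In cylindrical coordinates, x = r cos(θ), y = r sin(θ), z = z, and dV = r dr dθ dz.

The integrand becomes 12r z, so

    ∭_E (12z sqrt(x^2 + y^2)) dV = ∫_{0}^{2π} ∫_{0}^{3} ∫_{-2}^{2} (12r z) · r dz dr dθ.

Inner (z): 0.
Middle (r from 0 to 3): 0.
Outer (θ): 0.

Therefore the triple integral equals 0.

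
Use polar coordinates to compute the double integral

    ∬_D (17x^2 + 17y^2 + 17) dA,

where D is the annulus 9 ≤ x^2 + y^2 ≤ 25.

The region D is 3 ≤ r ≤ 5, 0 ≤ θ ≤ 2π in polar coordinates, where x = r cos(θ), y = r sin(θ), and dA = r dr dθ.

Under the substitution, the integrand becomes 17r^2 + 17, so

    ∬_D (17x^2 + 17y^2 + 17) dA = ∫_{0}^{2π} ∫_{3}^{5} (17r^2 + 17) · r dr dθ.

Inner integral (in r): ∫_{3}^{5} (17r^2 + 17) · r dr = 2448.

Outer integral (in θ): ∫_{0}^{2π} (2448) dθ = 4896π.

Therefore ∬_D (17x^2 + 17y^2 + 17) dA = 4896π.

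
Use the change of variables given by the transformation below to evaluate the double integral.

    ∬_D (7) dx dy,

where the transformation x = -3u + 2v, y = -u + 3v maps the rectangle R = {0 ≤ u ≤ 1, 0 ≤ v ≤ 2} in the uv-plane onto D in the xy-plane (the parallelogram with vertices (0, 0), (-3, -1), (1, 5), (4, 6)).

Compute the Jacobian determinant of (x, y) with respect to (u, v):

    ∂(x,y)/∂(u,v) = | -3  2 | = (-3)(3) - (2)(-1) = -7.
                   | -1  3 |

Its absolute value is |J| = 7 (the area scaling factor).

Substituting x = -3u + 2v, y = -u + 3v into the integrand,

    7 → 7,

so the integral becomes

    ∬_R (7) · |J| du dv = ∫_0^1 ∫_0^2 (49) dv du.

Inner (v): 98.
Outer (u): 98.

Therefore ∬_D (7) dx dy = 98.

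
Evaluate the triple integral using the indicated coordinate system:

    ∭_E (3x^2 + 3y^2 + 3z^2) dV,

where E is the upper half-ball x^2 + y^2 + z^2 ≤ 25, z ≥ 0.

In spherical coordinates, x = ρ sin(φ) cos(θ), y = ρ sin(φ) sin(θ), z = ρ cos(φ), and dV = ρ^2 sin(φ) dρ dφ dθ.

The integrand becomes 3ρ^2, so

    ∭_E (3x^2 + 3y^2 + 3z^2) dV = ∫_{0}^{2π} ∫_{0}^{π/2} ∫_{0}^{5} (3ρ^2) · ρ^2 sin(φ) dρ dφ dθ.

Inner (ρ): 1875sin(φ).
Middle (φ): 1875.
Outer (θ): 3750π.

Therefore the triple integral equals 3750π.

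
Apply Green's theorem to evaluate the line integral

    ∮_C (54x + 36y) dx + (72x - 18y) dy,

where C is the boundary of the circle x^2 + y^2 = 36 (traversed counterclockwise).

Green's theorem converts the closed line integral into a double integral over the enclosed region D:

    ∮_C P dx + Q dy = ∬_D (∂Q/∂x - ∂P/∂y) dA.

Here P = 54x + 36y, Q = 72x - 18y, so

    ∂Q/∂x = 72,    ∂P/∂y = 36,
    ∂Q/∂x - ∂P/∂y = 36.

D is the region x^2 + y^2 ≤ 36. Evaluating the double integral:

In polar coordinates (x = r cos θ, y = r sin θ, dA = r dr dθ) the integrand becomes 36, so

    ∬_D (36) dA = ∫_0^{2π} ∫_0^{6} (36) · r dr dθ.

Inner (r from 0 to 6): 648.
Outer (θ from 0 to 2π): 1296π.

Therefore ∮_C P dx + Q dy = 1296π.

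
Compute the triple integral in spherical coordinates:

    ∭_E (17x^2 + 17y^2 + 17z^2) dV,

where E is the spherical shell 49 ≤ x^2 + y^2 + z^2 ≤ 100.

In spherical coordinates, x = ρ sin(φ) cos(θ), y = ρ sin(φ) sin(θ), z = ρ cos(φ), and dV = ρ^2 sin(φ) dρ dφ dθ.

The integrand becomes 17ρ^2, so

    ∭_E (17x^2 + 17y^2 + 17z^2) dV = ∫_{0}^{2π} ∫_{0}^{π} ∫_{7}^{10} (17ρ^2) · ρ^2 sin(φ) dρ dφ dθ.

Inner (ρ): 1414281sin(φ)/5.
Middle (φ): 2828562/5.
Outer (θ): 5657124π/5.

Therefore the triple integral equals 5657124π/5.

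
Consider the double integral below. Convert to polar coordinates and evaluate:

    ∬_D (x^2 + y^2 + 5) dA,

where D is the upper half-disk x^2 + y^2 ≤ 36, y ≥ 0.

The region D is 0 ≤ r ≤ 6, 0 ≤ θ ≤ π in polar coordinates, where x = r cos(θ), y = r sin(θ), and dA = r dr dθ.

Under the substitution, the integrand becomes r^2 + 5, so

    ∬_D (x^2 + y^2 + 5) dA = ∫_{0}^{π} ∫_{0}^{6} (r^2 + 5) · r dr dθ.

Inner integral (in r): ∫_{0}^{6} (r^2 + 5) · r dr = 414.

Outer integral (in θ): ∫_{0}^{π} (414) dθ = 414π.

Therefore ∬_D (x^2 + y^2 + 5) dA = 414π.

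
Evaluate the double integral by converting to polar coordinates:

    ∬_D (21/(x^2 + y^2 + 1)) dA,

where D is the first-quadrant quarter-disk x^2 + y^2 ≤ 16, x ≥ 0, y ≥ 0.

The region D is 0 ≤ r ≤ 4, 0 ≤ θ ≤ π/2 in polar coordinates, where x = r cos(θ), y = r sin(θ), and dA = r dr dθ.

Under the substitution, the integrand becomes 21/(r^2 + 1), so

    ∬_D (21/(x^2 + y^2 + 1)) dA = ∫_{0}^{π/2} ∫_{0}^{4} (21/(r^2 + 1)) · r dr dθ.

Inner integral (in r): ∫_{0}^{4} (21/(r^2 + 1)) · r dr = 21log(17)/2.

Outer integral (in θ): ∫_{0}^{π/2} (21log(17)/2) dθ = 21π log(17)/4.

Therefore ∬_D (21/(x^2 + y^2 + 1)) dA = 21π log(17)/4.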